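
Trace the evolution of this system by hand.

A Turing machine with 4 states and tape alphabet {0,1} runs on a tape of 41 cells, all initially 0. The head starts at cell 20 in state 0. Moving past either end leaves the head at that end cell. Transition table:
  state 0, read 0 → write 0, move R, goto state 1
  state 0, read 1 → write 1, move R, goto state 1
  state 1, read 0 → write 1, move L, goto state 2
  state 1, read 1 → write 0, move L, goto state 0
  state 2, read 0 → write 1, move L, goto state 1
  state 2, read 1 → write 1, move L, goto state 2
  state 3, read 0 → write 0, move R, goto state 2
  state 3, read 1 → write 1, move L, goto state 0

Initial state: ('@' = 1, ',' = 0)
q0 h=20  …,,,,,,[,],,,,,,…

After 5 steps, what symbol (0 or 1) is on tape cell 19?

1

step 0: q0 h=20  …,,,,,,[,],,,,,,…
step 1: q1 h=21  …,,,,,,[,],,,,,,…
step 2: q2 h=20  …,,,,,,[,]@,,,,,…
step 3: q1 h=19  …,,,,,,[,]@@,,,,…
step 4: q2 h=18  …,,,,,,[,]@@@,,,…
step 5: q1 h=17  …,,,,,,[,]@@@@,,…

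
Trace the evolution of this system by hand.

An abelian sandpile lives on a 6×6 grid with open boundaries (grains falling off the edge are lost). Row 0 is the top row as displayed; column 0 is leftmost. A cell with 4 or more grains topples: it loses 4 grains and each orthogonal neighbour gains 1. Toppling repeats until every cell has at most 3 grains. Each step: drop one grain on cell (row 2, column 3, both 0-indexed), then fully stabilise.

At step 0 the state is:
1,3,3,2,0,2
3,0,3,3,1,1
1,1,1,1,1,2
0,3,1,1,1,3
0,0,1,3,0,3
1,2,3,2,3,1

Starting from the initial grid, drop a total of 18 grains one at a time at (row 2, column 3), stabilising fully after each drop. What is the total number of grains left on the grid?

68

[0] 1,3,3,2,0,2
3,0,3,3,1,1
1,1,1,1,1,2
0,3,1,1,1,3
0,0,1,3,0,3
1,2,3,2,3,1
[1] 1,3,3,2,0,2
3,0,3,3,1,1
1,1,1,2,1,2
0,3,1,1,1,3
0,0,1,3,0,3
1,2,3,2,3,1
[2] 1,3,3,2,0,2
3,0,3,3,1,1
1,1,1,3,1,2
0,3,1,1,1,3
0,0,1,3,0,3
1,2,3,2,3,1
[3] 2,0,2,0,1,2
3,2,1,2,2,1
1,1,3,1,2,2
0,3,1,2,1,3
0,0,1,3,0,3
1,2,3,2,3,1
[4] 2,0,2,0,1,2
3,2,1,2,2,1
1,1,3,2,2,2
0,3,1,2,1,3
0,0,1,3,0,3
1,2,3,2,3,1
[5] 2,0,2,0,1,2
3,2,1,2,2,1
1,1,3,3,2,2
0,3,1,2,1,3
0,0,1,3,0,3
1,2,3,2,3,1
[6] 2,0,2,0,1,2
3,2,2,3,2,1
1,2,0,1,3,2
0,3,2,3,1,3
0,0,1,3,0,3
1,2,3,2,3,1
[7] 2,0,2,0,1,2
3,2,2,3,2,1
1,2,0,2,3,2
0,3,2,3,1,3
0,0,1,3,0,3
1,2,3,2,3,1
[8] 2,0,2,0,1,2
3,2,2,3,2,1
1,2,0,3,3,2
0,3,2,3,1,3
0,0,1,3,0,3
1,2,3,2,3,1
[9] 2,0,2,1,2,2
3,2,3,1,0,2
1,2,1,3,1,3
0,3,3,1,3,3
0,0,2,0,1,3
1,2,3,3,3,1
[10] 2,0,2,1,2,2
3,2,3,2,0,2
1,2,2,0,2,3
0,3,3,2,3,3
0,0,2,0,1,3
1,2,3,3,3,1
[11] 2,0,2,1,2,2
3,2,3,2,0,2
1,2,2,1,2,3
0,3,3,2,3,3
0,0,2,0,1,3
1,2,3,3,3,1
[12] 2,0,2,1,2,2
3,2,3,2,0,2
1,2,2,2,2,3
0,3,3,2,3,3
0,0,2,0,1,3
1,2,3,3,3,1
[13] 2,0,2,1,2,2
3,2,3,2,0,2
1,2,2,3,2,3
0,3,3,2,3,3
0,0,2,0,1,3
1,2,3,3,3,1
[14] 2,0,2,1,2,2
3,2,3,3,0,2
1,2,3,0,3,3
0,3,3,3,3,3
0,0,2,0,1,3
1,2,3,3,3,1
[15] 2,0,2,1,2,2
3,2,3,3,0,2
1,2,3,1,3,3
0,3,3,3,3,3
0,0,2,0,1,3
1,2,3,3,3,1
[16] 2,0,2,1,2,2
3,2,3,3,0,2
1,2,3,2,3,3
0,3,3,3,3,3
0,0,2,0,1,3
1,2,3,3,3,1
[17] 2,0,2,1,2,2
3,2,3,3,0,2
1,2,3,3,3,3
0,3,3,3,3,3
0,0,2,0,1,3
1,2,3,3,3,1
[18] 3,1,3,2,2,2
0,1,3,2,2,3
3,2,0,1,3,1
1,1,3,3,2,2
0,1,3,1,3,0
1,2,3,3,3,2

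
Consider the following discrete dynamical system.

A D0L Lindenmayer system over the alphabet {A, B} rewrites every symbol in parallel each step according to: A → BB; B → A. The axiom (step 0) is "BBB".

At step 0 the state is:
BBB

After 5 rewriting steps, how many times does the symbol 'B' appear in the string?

step 0: BBB
step 1: AAA
step 2: BBBBBB
step 3: AAAAAA
step 4: BBBBBBBBBBBB
step 5: AAAAAAAAAAAA

0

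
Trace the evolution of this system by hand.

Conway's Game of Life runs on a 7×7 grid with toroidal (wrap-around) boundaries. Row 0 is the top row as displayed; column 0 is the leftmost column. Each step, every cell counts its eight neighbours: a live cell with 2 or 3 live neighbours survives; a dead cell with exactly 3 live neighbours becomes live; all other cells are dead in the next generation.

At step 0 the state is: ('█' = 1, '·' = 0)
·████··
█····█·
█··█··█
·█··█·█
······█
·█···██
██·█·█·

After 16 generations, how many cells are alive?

22

k=0  ·████··
█····█·
█··█··█
·█··█·█
······█
·█···██
██·█·█·
k=1  ···█·█·
█····█·
·█··█··
······█
······█
·██·██·
···█·█·
k=2  ·····█·
·····██
█····██
█····█·
█·····█
··█████
···█·██
k=3  ·······
█···█··
█···█··
·█···█·
██·█···
··██···
··██···
k=4  ···█···
·······
██··███
·██·█·█
██·██··
····█··
··██···
k=5  ··██···
█···███
·████·█
·······
██··█··
·█··█··
··███··
k=6  ·██···█
█·····█
·████·█
····██·
██·····
██··██·
·█··█··
k=7  ·██··██
······█
·████·█
····███
██·····
··█·███
···██·█
k=8  ··███·█
····█·█
··███·█
····█·█
██·█···
·██·█·█
·█·····
k=9  █·███··
█·····█
█···█·█
·█··█·█
·█·██·█
···█···
·█··█··
k=10  █·█████
····█··
·█·····
·██·█·█
···██··
█··█·█·
·█··█··
k=11  ███···█
███·█·█
████·█·
███·██·
██····█
··██·█·
·█·····
k=12  ···█·██
····█··
·······
····██·
·······
··█···█
···█··█
k=13  ···█·██
····██·
····██·
·······
·····█·
·······
█·███·█
k=14  █·█····
···█···
····██·
····██·
·······
···████
█·███·█
k=15  █·█·█·█
···██··
···█·█·
····██·
···█··█
█·█···█
█·█····
k=16  █·█·███
··█···█
···█·█·
···█·██
█··██·█
█·██··█
··█··█·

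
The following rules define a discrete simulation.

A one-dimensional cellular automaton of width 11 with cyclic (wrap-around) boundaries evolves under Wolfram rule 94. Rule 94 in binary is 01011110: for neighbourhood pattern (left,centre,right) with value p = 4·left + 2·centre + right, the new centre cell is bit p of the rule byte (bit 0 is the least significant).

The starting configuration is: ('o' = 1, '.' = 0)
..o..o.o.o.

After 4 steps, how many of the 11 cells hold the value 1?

7

k=0  ..o..o.o.o.
k=1  .ooooo.o.oo
k=2  .o...o.o.oo
k=3  .oo.oo.o.oo
k=4  .oo.oo.o.oo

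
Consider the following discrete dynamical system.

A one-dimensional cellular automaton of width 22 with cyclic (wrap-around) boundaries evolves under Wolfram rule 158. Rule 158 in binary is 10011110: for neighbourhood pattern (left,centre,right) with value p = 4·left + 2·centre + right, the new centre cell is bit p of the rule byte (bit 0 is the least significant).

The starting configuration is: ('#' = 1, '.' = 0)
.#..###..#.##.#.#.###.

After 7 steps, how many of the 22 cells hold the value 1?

16

[0] .#..###..#.##.#.#.###.
[1] ######.###.#..#.#.##.#
[2] #####..##..####.#.#..#
[3] ####.###.#####..#.####
[4] ###..##..####.###.####
[5] ##.###.#####..##..####
[6] #..##..####.###.######
[7] .###.#####..##..######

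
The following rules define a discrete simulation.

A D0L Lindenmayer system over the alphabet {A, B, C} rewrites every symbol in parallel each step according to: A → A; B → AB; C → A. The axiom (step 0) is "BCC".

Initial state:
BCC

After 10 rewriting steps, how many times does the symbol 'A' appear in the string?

12

step 0: BCC
step 1: ABAA
step 2: AABAA
step 3: AAABAA
step 4: AAAABAA
step 5: AAAAABAA
step 6: AAAAAABAA
step 7: AAAAAAABAA
step 8: AAAAAAAABAA
step 9: AAAAAAAAABAA
step 10: AAAAAAAAAABAA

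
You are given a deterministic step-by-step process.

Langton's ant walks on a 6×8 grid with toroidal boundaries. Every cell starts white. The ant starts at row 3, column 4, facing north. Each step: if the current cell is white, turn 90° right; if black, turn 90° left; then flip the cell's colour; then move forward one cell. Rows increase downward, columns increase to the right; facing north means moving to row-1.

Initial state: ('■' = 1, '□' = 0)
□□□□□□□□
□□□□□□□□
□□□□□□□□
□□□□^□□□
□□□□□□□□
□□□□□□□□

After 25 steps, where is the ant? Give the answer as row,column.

0) □□□□□□□□
□□□□□□□□
□□□□□□□□
□□□□^□□□
□□□□□□□□
□□□□□□□□
1) □□□□□□□□
□□□□□□□□
□□□□□□□□
□□□□■>□□
□□□□□□□□
□□□□□□□□
2) □□□□□□□□
□□□□□□□□
□□□□□□□□
□□□□■■□□
□□□□□v□□
□□□□□□□□
3) □□□□□□□□
□□□□□□□□
□□□□□□□□
□□□□■■□□
□□□□<■□□
□□□□□□□□
4) □□□□□□□□
□□□□□□□□
□□□□□□□□
□□□□^■□□
□□□□■■□□
□□□□□□□□
5) □□□□□□□□
□□□□□□□□
□□□□□□□□
□□□<□■□□
□□□□■■□□
□□□□□□□□
6) □□□□□□□□
□□□□□□□□
□□□^□□□□
□□□■□■□□
□□□□■■□□
□□□□□□□□
7) □□□□□□□□
□□□□□□□□
□□□■>□□□
□□□■□■□□
□□□□■■□□
□□□□□□□□
8) □□□□□□□□
□□□□□□□□
□□□■■□□□
□□□■v■□□
□□□□■■□□
□□□□□□□□
9) □□□□□□□□
□□□□□□□□
□□□■■□□□
□□□<■■□□
□□□□■■□□
□□□□□□□□
10) □□□□□□□□
□□□□□□□□
□□□■■□□□
□□□□■■□□
□□□v■■□□
□□□□□□□□
11) □□□□□□□□
□□□□□□□□
□□□■■□□□
□□□□■■□□
□□<■■■□□
□□□□□□□□
12) □□□□□□□□
□□□□□□□□
□□□■■□□□
□□^□■■□□
□□■■■■□□
□□□□□□□□
13) □□□□□□□□
□□□□□□□□
□□□■■□□□
□□■>■■□□
□□■■■■□□
□□□□□□□□
14) □□□□□□□□
□□□□□□□□
□□□■■□□□
□□■■■■□□
□□■v■■□□
□□□□□□□□
15) □□□□□□□□
□□□□□□□□
□□□■■□□□
□□■■■■□□
□□■□>■□□
□□□□□□□□
16) □□□□□□□□
□□□□□□□□
□□□■■□□□
□□■■^■□□
□□■□□■□□
□□□□□□□□
17) □□□□□□□□
□□□□□□□□
□□□■■□□□
□□■<□■□□
□□■□□■□□
□□□□□□□□
18) □□□□□□□□
□□□□□□□□
□□□■■□□□
□□■□□■□□
□□■v□■□□
□□□□□□□□
19) □□□□□□□□
□□□□□□□□
□□□■■□□□
□□■□□■□□
□□<■□■□□
□□□□□□□□
20) □□□□□□□□
□□□□□□□□
□□□■■□□□
□□■□□■□□
□□□■□■□□
□□v□□□□□
21) □□□□□□□□
□□□□□□□□
□□□■■□□□
□□■□□■□□
□□□■□■□□
□<■□□□□□
22) □□□□□□□□
□□□□□□□□
□□□■■□□□
□□■□□■□□
□^□■□■□□
□■■□□□□□
23) □□□□□□□□
□□□□□□□□
□□□■■□□□
□□■□□■□□
□■>■□■□□
□■■□□□□□
24) □□□□□□□□
□□□□□□□□
□□□■■□□□
□□■□□■□□
□■■■□■□□
□■v□□□□□
25) □□□□□□□□
□□□□□□□□
□□□■■□□□
□□■□□■□□
□■■■□■□□
□■□>□□□□

5,3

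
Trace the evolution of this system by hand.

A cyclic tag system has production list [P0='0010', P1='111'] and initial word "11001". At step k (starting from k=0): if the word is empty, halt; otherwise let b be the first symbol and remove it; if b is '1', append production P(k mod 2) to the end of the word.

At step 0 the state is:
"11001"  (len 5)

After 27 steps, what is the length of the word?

[0] "11001"  (len 5)
[1] "10010010"  (len 8)
[2] "0010010111"  (len 10)
[3] "010010111"  (len 9)
[4] "10010111"  (len 8)
[5] "00101110010"  (len 11)
[6] "0101110010"  (len 10)
[7] "101110010"  (len 9)
[8] "01110010111"  (len 11)
[9] "1110010111"  (len 10)
[10] "110010111111"  (len 12)
[11] "100101111110010"  (len 15)
[12] "00101111110010111"  (len 17)
[13] "0101111110010111"  (len 16)
[14] "101111110010111"  (len 15)
[15] "011111100101110010"  (len 18)
[16] "11111100101110010"  (len 17)
[17] "11111001011100100010"  (len 20)
[18] "1111001011100100010111"  (len 22)
[19] "1110010111001000101110010"  (len 25)
[20] "110010111001000101110010111"  (len 27)
[21] "100101110010001011100101110010"  (len 30)
[22] "00101110010001011100101110010111"  (len 32)
[23] "0101110010001011100101110010111"  (len 31)
[24] "101110010001011100101110010111"  (len 30)
[25] "011100100010111001011100101110010"  (len 33)
[26] "11100100010111001011100101110010"  (len 32)
[27] "11001000101110010111001011100100010"  (len 35)

35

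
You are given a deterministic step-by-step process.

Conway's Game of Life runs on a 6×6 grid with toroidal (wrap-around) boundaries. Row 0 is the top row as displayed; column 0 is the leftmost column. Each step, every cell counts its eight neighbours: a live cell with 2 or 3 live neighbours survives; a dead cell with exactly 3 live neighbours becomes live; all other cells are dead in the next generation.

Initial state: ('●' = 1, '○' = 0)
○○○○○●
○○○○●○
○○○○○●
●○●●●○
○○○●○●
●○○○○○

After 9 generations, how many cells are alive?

t=0: ○○○○○●
○○○○●○
○○○○○●
●○●●●○
○○○●○●
●○○○○○
t=1: ○○○○○●
○○○○●●
○○○○○●
●○●●○○
●●●●○●
●○○○●●
t=2: ○○○○○○
●○○○●●
●○○●○●
○○○●○○
○○○○○○
○○●●○○
t=3: ○○○●●●
●○○○●○
●○○●○○
○○○○●○
○○●●○○
○○○○○○
t=4: ○○○●●●
●○○○○○
○○○●●○
○○●○●○
○○○●○○
○○●○○○
t=5: ○○○●●●
○○○○○○
○○○●●●
○○●○●○
○○●●○○
○○●○○○
t=6: ○○○●●○
○○○○○○
○○○●●●
○○●○○●
○●●○○○
○○●○○○
t=7: ○○○●○○
○○○○○●
○○○●●●
●●●○○●
○●●●○○
○●●○○○
t=8: ○○●○○○
○○○●○●
○●●●○○
○○○○○●
○○○●○○
○●○○○○
t=9: ○○●○○○
○●○●●○
●○●●○○
○○○●●○
○○○○○○
○○●○○○

10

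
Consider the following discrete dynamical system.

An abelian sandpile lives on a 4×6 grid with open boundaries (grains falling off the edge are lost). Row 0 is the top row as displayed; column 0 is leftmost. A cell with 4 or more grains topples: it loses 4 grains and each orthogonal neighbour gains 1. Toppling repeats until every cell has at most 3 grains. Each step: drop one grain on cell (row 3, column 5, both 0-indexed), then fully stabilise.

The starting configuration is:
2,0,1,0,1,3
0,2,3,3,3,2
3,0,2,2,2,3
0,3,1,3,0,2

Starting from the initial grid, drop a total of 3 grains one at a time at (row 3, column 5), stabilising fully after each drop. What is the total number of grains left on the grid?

41

0) 2,0,1,0,1,3
0,2,3,3,3,2
3,0,2,2,2,3
0,3,1,3,0,2
1) 2,0,1,0,1,3
0,2,3,3,3,2
3,0,2,2,2,3
0,3,1,3,0,3
2) 2,0,1,0,1,3
0,2,3,3,3,3
3,0,2,2,3,0
0,3,1,3,1,1
3) 2,0,1,0,1,3
0,2,3,3,3,3
3,0,2,2,3,0
0,3,1,3,1,2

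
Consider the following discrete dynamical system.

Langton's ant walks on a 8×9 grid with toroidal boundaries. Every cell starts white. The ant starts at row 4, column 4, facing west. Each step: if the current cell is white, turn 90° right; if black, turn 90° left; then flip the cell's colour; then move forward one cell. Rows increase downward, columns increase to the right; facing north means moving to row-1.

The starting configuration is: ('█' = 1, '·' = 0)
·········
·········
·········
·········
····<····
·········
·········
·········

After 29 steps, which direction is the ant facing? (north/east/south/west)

north

k=0  ·········
·········
·········
·········
····<····
·········
·········
·········
k=1  ·········
·········
·········
····^····
····█····
·········
·········
·········
k=2  ·········
·········
·········
····█>···
····█····
·········
·········
·········
k=3  ·········
·········
·········
····██···
····█v···
·········
·········
·········
k=4  ·········
·········
·········
····██···
····<█···
·········
·········
·········
k=5  ·········
·········
·········
····██···
·····█···
····v····
·········
·········
k=6  ·········
·········
·········
····██···
·····█···
···<█····
·········
·········
k=7  ·········
·········
·········
····██···
···^·█···
···██····
·········
·········
k=8  ·········
·········
·········
····██···
···█>█···
···██····
·········
·········
k=9  ·········
·········
·········
····██···
···███···
···█v····
·········
·········
k=10  ·········
·········
·········
····██···
···███···
···█·>···
·········
·········
k=11  ·········
·········
·········
····██···
···███···
···█·█···
·····v···
·········
k=12  ·········
·········
·········
····██···
···███···
···█·█···
····<█···
·········
k=13  ·········
·········
·········
····██···
···███···
···█^█···
····██···
·········
k=14  ·········
·········
·········
····██···
···███···
···██>···
····██···
·········
k=15  ·········
·········
·········
····██···
···██^···
···██····
····██···
·········
k=16  ·········
·········
·········
····██···
···█<····
···██····
····██···
·········
k=17  ·········
·········
·········
····██···
···█·····
···█v····
····██···
·········
k=18  ·········
·········
·········
····██···
···█·····
···█·>···
····██···
·········
k=19  ·········
·········
·········
····██···
···█·····
···█·█···
····█v···
·········
k=20  ·········
·········
·········
····██···
···█·····
···█·█···
····█·>··
·········
k=21  ·········
·········
·········
····██···
···█·····
···█·█···
····█·█··
······v··
k=22  ·········
·········
·········
····██···
···█·····
···█·█···
····█·█··
·····<█··
k=23  ·········
·········
·········
····██···
···█·····
···█·█···
····█^█··
·····██··
k=24  ·········
·········
·········
····██···
···█·····
···█·█···
····██>··
·····██··
k=25  ·········
·········
·········
····██···
···█·····
···█·█^··
····██···
·····██··
k=26  ·········
·········
·········
····██···
···█·····
···█·██>·
····██···
·····██··
k=27  ·········
·········
·········
····██···
···█·····
···█·███·
····██·v·
·····██··
k=28  ·········
·········
·········
····██···
···█·····
···█·███·
····██<█·
·····██··
k=29  ·········
·········
·········
····██···
···█·····
···█·█^█·
····████·
·····██··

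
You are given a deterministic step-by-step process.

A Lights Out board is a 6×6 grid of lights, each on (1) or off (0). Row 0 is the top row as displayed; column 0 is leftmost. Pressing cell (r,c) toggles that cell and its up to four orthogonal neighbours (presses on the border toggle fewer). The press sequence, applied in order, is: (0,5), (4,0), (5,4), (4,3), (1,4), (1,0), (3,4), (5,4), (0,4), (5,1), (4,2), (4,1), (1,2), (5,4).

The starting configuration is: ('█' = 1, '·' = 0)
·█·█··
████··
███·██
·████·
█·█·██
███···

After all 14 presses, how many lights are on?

0) ·█·█··
████··
███·██
·████·
█·█·██
███···
1) ·█·███
████·█
███·██
·████·
█·█·██
███···
2) ·█·███
████·█
███·██
█████·
·██·██
·██···
3) ·█·███
████·█
███·██
█████·
·██··█
·█████
4) ·█·███
████·█
███·██
███·█·
·█·███
·██·██
5) ·█·█·█
███·█·
███··█
███·█·
·█·███
·██·██
6) ██·█·█
··█·█·
·██··█
███·█·
·█·███
·██·██
7) ██·█·█
··█·█·
·██·██
████·█
·█·█·█
·██·██
8) ██·█·█
··█·█·
·██·██
████·█
·█·███
·███··
9) ██··█·
··█···
·██·██
████·█
·█·███
·███··
10) ██··█·
··█···
·██·██
████·█
···███
█··█··
11) ██··█·
··█···
·██·██
██·█·█
·██·██
█·██··
12) ██··█·
··█···
·██·██
█··█·█
█···██
████··
13) ███·█·
·█·█··
·█··██
█··█·█
█···██
████··
14) ███·█·
·█·█··
·█··██
█··█·█
█····█
███·██

19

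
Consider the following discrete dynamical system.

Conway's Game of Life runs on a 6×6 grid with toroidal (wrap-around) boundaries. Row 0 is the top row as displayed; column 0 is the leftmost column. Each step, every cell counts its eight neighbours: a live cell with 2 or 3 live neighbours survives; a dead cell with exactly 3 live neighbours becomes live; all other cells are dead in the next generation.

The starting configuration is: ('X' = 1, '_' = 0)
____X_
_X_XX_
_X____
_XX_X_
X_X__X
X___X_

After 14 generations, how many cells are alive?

4

0) ____X_
_X_XX_
_X____
_XX_X_
X_X__X
X___X_
1) ____X_
__XXX_
XX__X_
__XX_X
X_X_X_
XX_XX_
2) _X____
_XX_X_
XX____
__X___
X_____
XXX_X_
3) _____X
__X___
X__X__
X_____
X_XX_X
X_X__X
4) XX___X
______
_X____
X_XXX_
__XXX_
__XX__
5) XXX___
_X____
_XXX__
____XX
_____X
X____X
6) __X__X
___X__
XXXXX_
X_XXXX
______
_____X
7) ____X_
X____X
X_____
X_____
X__X__
______
8) _____X
X____X
XX____
XX___X
______
______
9) X____X
_X___X
______
_X___X
X_____
______
10) X____X
_____X
______
X_____
X_____
X____X
11) ____X_
X____X
______
______
XX____
_X____
12) X____X
_____X
______
______
XX____
XX____
13) _X___X
X____X
______
______
XX____
______
14) _____X
X____X
______
______
______
_X____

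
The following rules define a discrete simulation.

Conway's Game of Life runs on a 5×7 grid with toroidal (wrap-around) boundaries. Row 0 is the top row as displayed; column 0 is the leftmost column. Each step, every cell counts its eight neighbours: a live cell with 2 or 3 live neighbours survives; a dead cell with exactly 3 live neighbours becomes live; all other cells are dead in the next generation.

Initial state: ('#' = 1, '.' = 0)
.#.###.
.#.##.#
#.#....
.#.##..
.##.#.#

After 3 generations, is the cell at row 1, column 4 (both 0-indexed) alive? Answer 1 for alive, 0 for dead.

t=0: .#.###.
.#.##.#
#.#....
.#.##..
.##.#.#
t=1: .#....#
.#....#
#....#.
....##.
.#.....
t=2: .##....
.#...##
#...##.
....###
#....#.
t=3: .##..#.
.##.###
#......
#......
##..##.

1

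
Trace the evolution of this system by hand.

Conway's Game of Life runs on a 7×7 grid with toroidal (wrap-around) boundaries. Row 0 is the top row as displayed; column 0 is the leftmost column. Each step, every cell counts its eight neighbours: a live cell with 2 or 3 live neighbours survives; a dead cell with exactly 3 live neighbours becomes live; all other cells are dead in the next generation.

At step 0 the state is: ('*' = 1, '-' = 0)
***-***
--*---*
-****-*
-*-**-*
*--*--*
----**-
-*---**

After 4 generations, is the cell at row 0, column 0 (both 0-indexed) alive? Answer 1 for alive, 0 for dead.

1

gen 0: ***-***
--*---*
-****-*
-*-**-*
*--*--*
----**-
-*---**
gen 1: --***--
-------
-*--*-*
-*----*
*-**--*
----*--
-***---
gen 2: -*--*--
--*-**-
-----*-
-*-*--*
****-**
*---*--
-*-----
gen 3: -*****-
---***-
--**-**
-*-*---
---*-*-
---***-
**-----
gen 4: **---**
-*-----
-----**
---*-**
---*-*-
--**-**
**----*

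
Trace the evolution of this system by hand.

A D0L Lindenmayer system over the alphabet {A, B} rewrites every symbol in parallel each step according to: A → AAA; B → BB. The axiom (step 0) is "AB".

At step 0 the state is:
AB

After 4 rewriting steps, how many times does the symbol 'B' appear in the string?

t=0: AB
t=1: AAABB
t=2: AAAAAAAAABBBB
t=3: AAAAAAAAAAAAAAAAAAAAAAAAAAABBBBBBBB
t=4: AAAAAAAAAAAAAAAAAAAAAAAAAAAAAAAAAAAAAAAAAAAAAAAAAAAAAAAAAAAAAAAAAAAAAAAAAAAAAAAAABBBBBBBBBBBBBBBB

16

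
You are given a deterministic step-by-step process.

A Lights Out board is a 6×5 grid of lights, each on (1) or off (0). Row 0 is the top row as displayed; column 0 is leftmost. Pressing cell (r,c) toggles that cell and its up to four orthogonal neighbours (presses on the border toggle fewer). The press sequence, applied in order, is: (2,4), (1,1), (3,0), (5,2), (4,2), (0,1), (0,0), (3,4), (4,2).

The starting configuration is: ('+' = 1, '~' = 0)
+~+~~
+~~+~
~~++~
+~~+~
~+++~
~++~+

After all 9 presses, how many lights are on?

[0] +~+~~
+~~+~
~~++~
+~~+~
~+++~
~++~+
[1] +~+~~
+~~++
~~+~+
+~~++
~+++~
~++~+
[2] +++~~
~++++
~++~+
+~~++
~+++~
~++~+
[3] +++~~
~++++
+++~+
~+~++
++++~
~++~+
[4] +++~~
~++++
+++~+
~+~++
++~+~
~~~++
[5] +++~~
~++++
+++~+
~++++
+~+~~
~~+++
[6] ~~~~~
~~+++
+++~+
~++++
+~+~~
~~+++
[7] ++~~~
+~+++
+++~+
~++++
+~+~~
~~+++
[8] ++~~~
+~+++
+++~~
~++~~
+~+~+
~~+++
[9] ++~~~
+~+++
+++~~
~+~~~
++~++
~~~++

16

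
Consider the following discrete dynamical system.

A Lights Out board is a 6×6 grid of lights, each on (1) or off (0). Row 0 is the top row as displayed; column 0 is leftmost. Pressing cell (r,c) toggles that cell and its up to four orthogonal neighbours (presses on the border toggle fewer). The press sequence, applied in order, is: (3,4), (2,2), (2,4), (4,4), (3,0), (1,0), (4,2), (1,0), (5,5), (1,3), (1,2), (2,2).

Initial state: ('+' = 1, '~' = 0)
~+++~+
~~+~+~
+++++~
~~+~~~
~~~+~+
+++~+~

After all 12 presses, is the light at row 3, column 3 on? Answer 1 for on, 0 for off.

step 0: ~+++~+
~~+~+~
+++++~
~~+~~~
~~~+~+
+++~+~
step 1: ~+++~+
~~+~+~
++++~~
~~++++
~~~+++
+++~+~
step 2: ~+++~+
~~~~+~
+~~~~~
~~~+++
~~~+++
+++~+~
step 3: ~+++~+
~~~~~~
+~~+++
~~~+~+
~~~+++
+++~+~
step 4: ~+++~+
~~~~~~
+~~+++
~~~+++
~~~~~~
+++~~~
step 5: ~+++~+
~~~~~~
~~~+++
++~+++
+~~~~~
+++~~~
step 6: ++++~+
++~~~~
+~~+++
++~+++
+~~~~~
+++~~~
step 7: ++++~+
++~~~~
+~~+++
++++++
++++~~
++~~~~
step 8: ~+++~+
~~~~~~
~~~+++
++++++
++++~~
++~~~~
step 9: ~+++~+
~~~~~~
~~~+++
++++++
++++~+
++~~++
step 10: ~++~~+
~~+++~
~~~~++
++++++
++++~+
++~~++
step 11: ~+~~~+
~+~~+~
~~+~++
++++++
++++~+
++~~++
step 12: ~+~~~+
~++~+~
~+~+++
++~+++
++++~+
++~~++

1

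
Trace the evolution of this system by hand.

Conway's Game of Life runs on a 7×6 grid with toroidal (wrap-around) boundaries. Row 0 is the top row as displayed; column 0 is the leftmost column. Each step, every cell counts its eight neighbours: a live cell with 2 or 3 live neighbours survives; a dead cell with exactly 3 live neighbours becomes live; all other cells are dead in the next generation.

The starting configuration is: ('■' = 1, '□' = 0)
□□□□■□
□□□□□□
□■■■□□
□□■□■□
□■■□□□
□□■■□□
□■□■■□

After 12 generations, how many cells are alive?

gen 0: □□□□■□
□□□□□□
□■■■□□
□□■□■□
□■■□□□
□□■■□□
□■□■■□
gen 1: □□□■■□
□□■■□□
□■■■□□
□□□□□□
□■□□□□
□□□□■□
□□□□■□
gen 2: □□■□■□
□■□□□□
□■□■□□
□■□□□□
□□□□□□
□□□□□□
□□□□■■
gen 3: □□□■■■
□■□■□□
■■□□□□
□□■□□□
□□□□□□
□□□□□□
□□□■■■
gen 4: ■□□□□■
□■□■□■
■■□□□□
□■□□□□
□□□□□□
□□□□■□
□□□■□■
gen 5: □□■□□■
□■■□■■
□■□□□□
■■□□□□
□□□□□□
□□□□■□
■□□□□■
gen 6: □□■■□□
□■■■■■
□□□□□■
■■□□□□
□□□□□□
□□□□□■
■□□□■■
gen 7: □□□□□□
■■□□□■
□□□■□■
■□□□□□
■□□□□□
■□□□■■
■□□■■■
gen 8: □■□□□□
■□□□■■
□■□□■■
■□□□□■
■■□□□□
□■□■□□
■□□■□□
gen 9: □■□□■□
□■□□■□
□■□□□□
□□□□■□
□■■□□■
□■□□□□
■■□□□□
gen 10: □■■□□■
■■■□□□
□□□□□□
■■■□□□
■■■□□□
□□□□□□
■■■□□□
gen 11: □□□■□■
■□■□□□
□□□□□□
■□■□□□
■□■□□□
□□□□□□
■□■□□□
gen 12: ■□■■□■
□□□□□□
□□□□□□
□□□□□□
□□□□□□
□□□□□□
□□□□□□

4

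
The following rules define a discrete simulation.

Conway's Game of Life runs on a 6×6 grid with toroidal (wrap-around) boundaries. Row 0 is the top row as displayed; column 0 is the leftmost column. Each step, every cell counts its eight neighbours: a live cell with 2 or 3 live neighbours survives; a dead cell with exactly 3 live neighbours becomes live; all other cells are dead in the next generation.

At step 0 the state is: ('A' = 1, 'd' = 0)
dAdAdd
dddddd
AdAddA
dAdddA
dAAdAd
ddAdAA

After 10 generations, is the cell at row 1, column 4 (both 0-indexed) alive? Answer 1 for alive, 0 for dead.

[0] dAdAdd
dddddd
AdAddA
dAdddA
dAAdAd
ddAdAA
[1] ddAAAd
AAAddd
AAdddA
dddAAA
dAAdAd
AdddAA
[2] ddAdAd
ddddAd
dddAdd
dddAdd
dAAddd
Addddd
[3] dddAdA
ddddAd
dddAAd
dddAdd
dAAddd
ddAAdd
[4] ddAAdd
dddddA
dddAAd
dddAAd
dAdddd
dAdAAd
[5] ddAAdd
ddAddd
dddAdA
ddAAAd
dddddd
dAdAAd
[6] dAddAd
ddAdAd
dddddd
ddAAAd
dddddd
dddAAd
[7] ddAdAA
dddAdd
ddAdAd
dddAdd
ddAddd
dddAAd
[8] ddAddA
ddAddA
ddAdAd
ddAAdd
ddAdAd
ddAdAA
[9] AAAddA
dAAdAA
dAAdAd
dAAdAd
dAAdAA
dAAdAA
[10] dddddd
ddddAd
ddddAd
ddddAd
dddddd
dddddd

1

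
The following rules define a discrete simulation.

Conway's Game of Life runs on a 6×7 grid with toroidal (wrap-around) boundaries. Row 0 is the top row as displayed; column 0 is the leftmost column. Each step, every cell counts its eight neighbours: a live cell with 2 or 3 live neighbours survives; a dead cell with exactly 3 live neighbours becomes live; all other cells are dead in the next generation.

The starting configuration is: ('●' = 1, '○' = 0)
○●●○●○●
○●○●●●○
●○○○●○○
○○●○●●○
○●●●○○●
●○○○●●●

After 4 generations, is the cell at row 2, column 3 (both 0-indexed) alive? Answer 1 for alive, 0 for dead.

0

[0] ○●●○●○●
○●○●●●○
●○○○●○○
○○●○●●○
○●●●○○●
●○○○●●●
[1] ○●●○○○○
○●○○○○●
○●●○○○●
●○●○●●●
○●●○○○○
○○○○●○○
[2] ●●●○○○○
○○○○○○○
○○●●○○○
○○○○○●●
●●●○●○●
○○○●○○○
[3] ○●●○○○○
○○○●○○○
○○○○○○○
○○○○●●●
●●●●●○●
○○○●○○●
[4] ○○●●○○○
○○●○○○○
○○○○●●○
○●●○●○●
○●●○○○○
○○○○●●●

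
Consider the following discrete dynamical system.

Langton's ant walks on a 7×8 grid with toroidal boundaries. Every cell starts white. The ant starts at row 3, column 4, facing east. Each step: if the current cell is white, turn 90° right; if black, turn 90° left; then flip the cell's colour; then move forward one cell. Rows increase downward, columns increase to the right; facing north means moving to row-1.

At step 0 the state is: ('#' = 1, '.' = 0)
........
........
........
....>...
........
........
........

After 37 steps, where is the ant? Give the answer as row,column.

2,0

0) ........
........
........
....>...
........
........
........
1) ........
........
........
....#...
....v...
........
........
2) ........
........
........
....#...
...<#...
........
........
3) ........
........
........
...^#...
...##...
........
........
4) ........
........
........
...#>...
...##...
........
........
5) ........
........
....^...
...#....
...##...
........
........
6) ........
........
....#>..
...#....
...##...
........
........
7) ........
........
....##..
...#.v..
...##...
........
........
8) ........
........
....##..
...#<#..
...##...
........
........
9) ........
........
....^#..
...###..
...##...
........
........
10) ........
........
...<.#..
...###..
...##...
........
........
11) ........
...^....
...#.#..
...###..
...##...
........
........
12) ........
...#>...
...#.#..
...###..
...##...
........
........
13) ........
...##...
...#v#..
...###..
...##...
........
........
14) ........
...##...
...<##..
...###..
...##...
........
........
15) ........
...##...
....##..
...v##..
...##...
........
........
16) ........
...##...
....##..
....>#..
...##...
........
........
17) ........
...##...
....^#..
.....#..
...##...
........
........
18) ........
...##...
...<.#..
.....#..
...##...
........
........
19) ........
...^#...
...#.#..
.....#..
...##...
........
........
20) ........
..<.#...
...#.#..
.....#..
...##...
........
........
21) ..^.....
..#.#...
...#.#..
.....#..
...##...
........
........
22) ..#>....
..#.#...
...#.#..
.....#..
...##...
........
........
23) ..##....
..#v#...
...#.#..
.....#..
...##...
........
........
24) ..##....
..<##...
...#.#..
.....#..
...##...
........
........
25) ..##....
...##...
..v#.#..
.....#..
...##...
........
........
26) ..##....
...##...
.<##.#..
.....#..
...##...
........
........
27) ..##....
.^.##...
.###.#..
.....#..
...##...
........
........
28) ..##....
.#>##...
.###.#..
.....#..
...##...
........
........
29) ..##....
.####...
.#v#.#..
.....#..
...##...
........
........
30) ..##....
.####...
.#.>.#..
.....#..
...##...
........
........
31) ..##....
.##^#...
.#...#..
.....#..
...##...
........
........
32) ..##....
.#<.#...
.#...#..
.....#..
...##...
........
........
33) ..##....
.#..#...
.#v..#..
.....#..
...##...
........
........
34) ..##....
.#..#...
.<#..#..
.....#..
...##...
........
........
35) ..##....
.#..#...
..#..#..
.v...#..
...##...
........
........
36) ..##....
.#..#...
..#..#..
<#...#..
...##...
........
........
37) ..##....
.#..#...
^.#..#..
##...#..
...##...
........
........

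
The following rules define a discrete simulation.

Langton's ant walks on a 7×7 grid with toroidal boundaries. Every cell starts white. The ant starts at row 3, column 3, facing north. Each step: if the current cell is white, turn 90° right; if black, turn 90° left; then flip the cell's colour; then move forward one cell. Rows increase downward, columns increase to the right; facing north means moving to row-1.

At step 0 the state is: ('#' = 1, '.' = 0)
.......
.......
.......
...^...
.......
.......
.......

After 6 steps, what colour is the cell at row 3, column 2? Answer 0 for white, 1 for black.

step 0: .......
.......
.......
...^...
.......
.......
.......
step 1: .......
.......
.......
...#>..
.......
.......
.......
step 2: .......
.......
.......
...##..
....v..
.......
.......
step 3: .......
.......
.......
...##..
...<#..
.......
.......
step 4: .......
.......
.......
...^#..
...##..
.......
.......
step 5: .......
.......
.......
..<.#..
...##..
.......
.......
step 6: .......
.......
..^....
..#.#..
...##..
.......
.......

1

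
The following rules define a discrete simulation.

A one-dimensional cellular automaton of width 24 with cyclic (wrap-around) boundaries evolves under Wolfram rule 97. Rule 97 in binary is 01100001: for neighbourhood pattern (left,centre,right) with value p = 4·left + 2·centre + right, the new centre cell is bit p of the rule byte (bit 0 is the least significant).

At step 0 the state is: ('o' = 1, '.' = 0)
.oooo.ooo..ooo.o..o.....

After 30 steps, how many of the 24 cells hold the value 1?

k=0  .oooo.ooo..ooo.o..o.....
k=1  ....oo..o....oo.....oooo
k=2  .oo..o....oo..o.ooo....o
k=3  o.o....oo..o...o..o.oo..
k=4  .o..oo..o....o.....o.o..
k=5  .....o....oo...ooo..o..o
k=6  .ooo...oo..o.o...o......
k=7  ...o.o..o...o..o...ooooo
k=8  .o..o.....o......o.....o
k=9  o.....ooo...oooo...ooo..
k=10  ..ooo...o.o....o.o...o..
k=11  o...o.o..o..oo..o..o...o
k=12  o.o..o.......o.......o..
k=13  .o.....ooooo...ooooo....
k=14  ...ooo.....o.o.....o.ooo
k=15  .o...o.ooo..o..ooo..o..o
k=16  o..o..o..o.......o......
k=17  ...........ooooo...oooo.
k=18  oooooooooo.....o.o....o.
k=19  .........o.ooo..o..oo..o
k=20  .ooooooo..o..o......o...
k=21  .......o.......oooo...oo
k=22  .ooooo...ooooo....o.o..o
k=23  o....o.o.....o.oo..o....
k=24  ..oo..o..ooo..o.o....oo.
k=25  o..o.......o...o..oo..o.
k=26  .....ooooo...o.....o...o
k=27  .ooo.....o.o...ooo...o..
k=28  ...o.ooo..o..o...o.o...o
k=29  .o..o..o.......o..o..o..
k=30  .........ooooo.........o

6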